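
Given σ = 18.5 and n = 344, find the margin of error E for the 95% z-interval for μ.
Margin of error = 1.96

Margin of error = z* · σ/√n
= 1.960 · 18.5/√344
= 1.960 · 18.5/18.5472
= 1.96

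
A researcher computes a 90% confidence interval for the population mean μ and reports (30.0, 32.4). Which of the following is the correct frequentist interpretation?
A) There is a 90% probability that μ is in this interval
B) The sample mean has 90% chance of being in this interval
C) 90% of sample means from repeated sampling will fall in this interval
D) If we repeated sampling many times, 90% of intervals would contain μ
D

A) Wrong — μ is fixed; the randomness lives in the interval, not in μ.
B) Wrong — x̄ is observed and sits in the interval by construction.
C) Wrong — coverage applies to intervals containing μ, not to future x̄ values.
D) Correct — this is the frequentist long-run coverage interpretation.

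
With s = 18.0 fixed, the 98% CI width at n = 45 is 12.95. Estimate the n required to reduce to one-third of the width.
n ≈ 405

CI width ∝ 1/√n
To reduce width by factor 3, need √n to grow by 3 → need 3² = 9 times as many samples.

Current: n = 45, width = 12.95
New: n = 405, width ≈ 4.18

Width reduced by factor of 12.95/4.18 = 3.10.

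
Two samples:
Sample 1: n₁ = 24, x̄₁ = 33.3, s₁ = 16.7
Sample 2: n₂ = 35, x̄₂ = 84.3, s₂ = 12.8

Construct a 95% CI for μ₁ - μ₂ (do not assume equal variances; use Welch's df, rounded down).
(-59.16, -42.84)

Difference: x̄₁ - x̄₂ = -51.00
SE = √(s₁²/n₁ + s₂²/n₂) = √(16.7²/24 + 12.8²/35) = 4.0375
df = 40.79 → 40 (Welch–Satterthwaite, rounded down)
t* = 2.021

CI: -51.00 ± 2.021 · 4.0375 = -51.00 ± 8.16 = (-59.16, -42.84)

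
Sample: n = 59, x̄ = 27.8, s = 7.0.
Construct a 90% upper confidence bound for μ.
μ ≤ 28.98

Upper bound (one-sided):
t* = 1.296 (one-sided for 90%)
Upper bound = x̄ + t* · s/√n = 27.8 + 1.296 · 7.0/√59 = 28.98

We are 90% confident that μ ≤ 28.98.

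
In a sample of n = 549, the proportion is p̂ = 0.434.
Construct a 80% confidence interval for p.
(0.407, 0.461)

Proportion CI:
SE = √(p̂(1-p̂)/n) = √(0.434 · 0.566 / 549) = 0.02115

z* = 1.282
Margin = z* · SE = 1.282 · 0.02115 = 0.0271

CI: 0.434 ± 0.0271 = (0.407, 0.461)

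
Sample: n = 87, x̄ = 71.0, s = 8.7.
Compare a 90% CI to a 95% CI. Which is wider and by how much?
95% CI is wider by 0.61

df = 86
90% CI: t* = 1.663, (69.45, 72.55), width = 2 · t* · s/√n = 3.10
95% CI: t* = 1.988, (69.15, 72.85), width = 2 · t* · s/√n = 3.71

The 95% CI is wider by 3.71 - 3.10 = 0.61.
Higher confidence requires a wider interval.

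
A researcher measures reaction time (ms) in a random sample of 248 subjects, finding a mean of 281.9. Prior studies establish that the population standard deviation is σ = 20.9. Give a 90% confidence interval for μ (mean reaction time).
(279.72, 284.08)

z-interval (σ known):
z* = 1.645 for 90% confidence

Margin of error = z* · σ/√n = 1.645 · 20.9/√248 = 2.18

CI: (281.9 - 2.18, 281.9 + 2.18) = (279.72, 284.08)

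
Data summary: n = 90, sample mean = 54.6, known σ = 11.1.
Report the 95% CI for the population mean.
(52.31, 56.89)

z-interval (σ known):
z* = 1.960 for 95% confidence

Margin of error = z* · σ/√n = 1.960 · 11.1/√90 = 2.29

CI: (54.6 - 2.29, 54.6 + 2.29) = (52.31, 56.89)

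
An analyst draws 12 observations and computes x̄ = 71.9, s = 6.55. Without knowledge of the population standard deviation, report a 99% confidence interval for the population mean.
(66.03, 77.77)

t-interval (σ unknown):
df = n - 1 = 11
t* = 3.106 for 99% confidence

Margin of error = t* · s/√n = 3.106 · 6.55/√12 = 5.87

CI: (66.03, 77.77)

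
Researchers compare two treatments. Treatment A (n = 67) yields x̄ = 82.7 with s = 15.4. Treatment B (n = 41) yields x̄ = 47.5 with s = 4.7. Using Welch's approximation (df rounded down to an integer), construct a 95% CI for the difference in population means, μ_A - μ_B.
(31.18, 39.22)

Difference: x̄₁ - x̄₂ = 35.20
SE = √(s₁²/n₁ + s₂²/n₂) = √(15.4²/67 + 4.7²/41) = 2.0195
df = 84.39 → 84 (Welch–Satterthwaite, rounded down)
t* = 1.989

CI: 35.20 ± 1.989 · 2.0195 = 35.20 ± 4.02 = (31.18, 39.22)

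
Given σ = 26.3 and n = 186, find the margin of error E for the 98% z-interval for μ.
Margin of error = 4.49

Margin of error = z* · σ/√n
= 2.326 · 26.3/√186
= 2.326 · 26.3/13.6382
= 4.49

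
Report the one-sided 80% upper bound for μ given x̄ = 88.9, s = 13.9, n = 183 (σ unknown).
μ ≤ 89.77

Upper bound (one-sided):
t* = 0.844 (one-sided for 80%)
Upper bound = x̄ + t* · s/√n = 88.9 + 0.844 · 13.9/√183 = 89.77

We are 80% confident that μ ≤ 89.77.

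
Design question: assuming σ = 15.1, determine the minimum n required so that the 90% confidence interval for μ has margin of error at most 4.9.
n ≥ 26

For margin E ≤ 4.9:
n ≥ (z* · σ / E)²
n ≥ (1.645 · 15.1 / 4.9)²
n ≥ 25.70

Minimum n = 26 (rounding up)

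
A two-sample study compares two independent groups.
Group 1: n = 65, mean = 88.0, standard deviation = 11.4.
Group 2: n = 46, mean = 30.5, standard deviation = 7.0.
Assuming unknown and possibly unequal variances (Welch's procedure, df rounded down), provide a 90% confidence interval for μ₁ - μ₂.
(54.60, 60.40)

Difference: x̄₁ - x̄₂ = 57.50
SE = √(s₁²/n₁ + s₂²/n₂) = √(11.4²/65 + 7.0²/46) = 1.7506
df = 107.12 → 107 (Welch–Satterthwaite, rounded down)
t* = 1.659

CI: 57.50 ± 1.659 · 1.7506 = 57.50 ± 2.90 = (54.60, 60.40)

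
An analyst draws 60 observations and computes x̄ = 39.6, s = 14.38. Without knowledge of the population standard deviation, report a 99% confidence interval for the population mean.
(34.66, 44.54)

t-interval (σ unknown):
df = n - 1 = 59
t* = 2.662 for 99% confidence

Margin of error = t* · s/√n = 2.662 · 14.38/√60 = 4.94

CI: (34.66, 44.54)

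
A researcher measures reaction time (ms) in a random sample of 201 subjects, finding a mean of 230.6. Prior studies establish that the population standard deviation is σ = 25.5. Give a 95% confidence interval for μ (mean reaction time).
(227.07, 234.13)

z-interval (σ known):
z* = 1.960 for 95% confidence

Margin of error = z* · σ/√n = 1.960 · 25.5/√201 = 3.53

CI: (230.6 - 3.53, 230.6 + 3.53) = (227.07, 234.13)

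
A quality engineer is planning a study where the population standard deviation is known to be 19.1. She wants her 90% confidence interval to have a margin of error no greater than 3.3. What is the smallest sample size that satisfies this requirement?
n ≥ 91

For margin E ≤ 3.3:
n ≥ (z* · σ / E)²
n ≥ (1.645 · 19.1 / 3.3)²
n ≥ 90.65

Minimum n = 91 (rounding up)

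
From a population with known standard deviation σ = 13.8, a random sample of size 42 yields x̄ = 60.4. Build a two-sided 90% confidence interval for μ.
(56.90, 63.90)

z-interval (σ known):
z* = 1.645 for 90% confidence

Margin of error = z* · σ/√n = 1.645 · 13.8/√42 = 3.50

CI: (60.4 - 3.50, 60.4 + 3.50) = (56.90, 63.90)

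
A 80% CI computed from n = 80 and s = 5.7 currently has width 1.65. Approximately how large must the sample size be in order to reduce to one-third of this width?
n ≈ 720

CI width ∝ 1/√n
To reduce width by factor 3, need √n to grow by 3 → need 3² = 9 times as many samples.

Current: n = 80, width = 1.65
New: n = 720, width ≈ 0.55

Width reduced by factor of 1.65/0.55 = 3.00.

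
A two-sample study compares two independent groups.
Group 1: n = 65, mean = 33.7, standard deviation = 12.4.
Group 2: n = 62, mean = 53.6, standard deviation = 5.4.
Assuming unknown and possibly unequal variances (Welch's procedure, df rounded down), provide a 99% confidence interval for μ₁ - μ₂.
(-24.33, -15.47)

Difference: x̄₁ - x̄₂ = -19.90
SE = √(s₁²/n₁ + s₂²/n₂) = √(12.4²/65 + 5.4²/62) = 1.6840
df = 88.32 → 88 (Welch–Satterthwaite, rounded down)
t* = 2.633

CI: -19.90 ± 2.633 · 1.6840 = -19.90 ± 4.43 = (-24.33, -15.47)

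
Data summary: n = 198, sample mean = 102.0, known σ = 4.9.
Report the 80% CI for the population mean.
(101.55, 102.45)

z-interval (σ known):
z* = 1.282 for 80% confidence

Margin of error = z* · σ/√n = 1.282 · 4.9/√198 = 0.45

CI: (102.0 - 0.45, 102.0 + 0.45) = (101.55, 102.45)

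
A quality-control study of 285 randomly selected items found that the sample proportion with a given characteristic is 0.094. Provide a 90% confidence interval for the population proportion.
(0.066, 0.122)

Proportion CI:
SE = √(p̂(1-p̂)/n) = √(0.094 · 0.906 / 285) = 0.01729

z* = 1.645
Margin = z* · SE = 1.645 · 0.01729 = 0.0284

CI: 0.094 ± 0.0284 = (0.066, 0.122)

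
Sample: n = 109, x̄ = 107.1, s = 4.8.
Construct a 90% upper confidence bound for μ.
μ ≤ 107.69

Upper bound (one-sided):
t* = 1.289 (one-sided for 90%)
Upper bound = x̄ + t* · s/√n = 107.1 + 1.289 · 4.8/√109 = 107.69

We are 90% confident that μ ≤ 107.69.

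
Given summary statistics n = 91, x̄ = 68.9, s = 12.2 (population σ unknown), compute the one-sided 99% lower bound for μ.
μ ≥ 65.87

Lower bound (one-sided):
t* = 2.368 (one-sided for 99%)
Lower bound = x̄ - t* · s/√n = 68.9 - 2.368 · 12.2/√91 = 65.87

We are 99% confident that μ ≥ 65.87.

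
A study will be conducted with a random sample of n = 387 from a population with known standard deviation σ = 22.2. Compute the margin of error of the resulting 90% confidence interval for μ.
Margin of error = 1.86

Margin of error = z* · σ/√n
= 1.645 · 22.2/√387
= 1.645 · 22.2/19.6723
= 1.86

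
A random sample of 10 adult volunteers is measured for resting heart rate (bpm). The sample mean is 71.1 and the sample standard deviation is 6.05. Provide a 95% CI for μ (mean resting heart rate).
(66.77, 75.43)

t-interval (σ unknown):
df = n - 1 = 9
t* = 2.262 for 95% confidence

Margin of error = t* · s/√n = 2.262 · 6.05/√10 = 4.33

CI: (66.77, 75.43)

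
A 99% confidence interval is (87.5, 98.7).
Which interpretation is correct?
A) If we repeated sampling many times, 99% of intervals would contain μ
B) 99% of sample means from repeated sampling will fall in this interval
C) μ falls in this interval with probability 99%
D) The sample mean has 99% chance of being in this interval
A

A) Correct — this is the frequentist long-run coverage interpretation.
B) Wrong — coverage applies to intervals containing μ, not to future x̄ values.
C) Wrong — μ is fixed; the randomness lives in the interval, not in μ.
D) Wrong — x̄ is observed and sits in the interval by construction.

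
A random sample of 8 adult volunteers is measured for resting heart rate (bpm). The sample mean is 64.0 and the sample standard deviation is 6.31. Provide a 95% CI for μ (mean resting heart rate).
(58.72, 69.28)

t-interval (σ unknown):
df = n - 1 = 7
t* = 2.365 for 95% confidence

Margin of error = t* · s/√n = 2.365 · 6.31/√8 = 5.28

CI: (58.72, 69.28)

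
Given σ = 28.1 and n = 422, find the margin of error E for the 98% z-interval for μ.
Margin of error = 3.18

Margin of error = z* · σ/√n
= 2.326 · 28.1/√422
= 2.326 · 28.1/20.5426
= 3.18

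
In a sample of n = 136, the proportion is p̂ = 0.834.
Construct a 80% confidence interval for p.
(0.793, 0.875)

Proportion CI:
SE = √(p̂(1-p̂)/n) = √(0.834 · 0.166 / 136) = 0.03191

z* = 1.282
Margin = z* · SE = 1.282 · 0.03191 = 0.0409

CI: 0.834 ± 0.0409 = (0.793, 0.875)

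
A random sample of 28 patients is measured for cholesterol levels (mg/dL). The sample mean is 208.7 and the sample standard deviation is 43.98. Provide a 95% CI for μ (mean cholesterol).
(191.64, 225.76)

t-interval (σ unknown):
df = n - 1 = 27
t* = 2.052 for 95% confidence

Margin of error = t* · s/√n = 2.052 · 43.98/√28 = 17.06

CI: (191.64, 225.76)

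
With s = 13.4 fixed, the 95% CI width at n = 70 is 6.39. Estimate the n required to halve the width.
n ≈ 280

CI width ∝ 1/√n
To reduce width by factor 2, need √n to grow by 2 → need 2² = 4 times as many samples.

Current: n = 70, width = 6.39
New: n = 280, width ≈ 3.15

Width reduced by factor of 6.39/3.15 = 2.03.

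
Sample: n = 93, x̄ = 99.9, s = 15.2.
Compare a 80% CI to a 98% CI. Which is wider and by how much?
98% CI is wider by 3.39

df = 92
80% CI: t* = 1.291, (97.87, 101.93), width = 2 · t* · s/√n = 4.07
98% CI: t* = 2.368, (96.17, 103.63), width = 2 · t* · s/√n = 7.46

The 98% CI is wider by 7.46 - 4.07 = 3.39.
Higher confidence requires a wider interval.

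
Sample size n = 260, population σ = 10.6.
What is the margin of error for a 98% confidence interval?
Margin of error = 1.53

Margin of error = z* · σ/√n
= 2.326 · 10.6/√260
= 2.326 · 10.6/16.1245
= 1.53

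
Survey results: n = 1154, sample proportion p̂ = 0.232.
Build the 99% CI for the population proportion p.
(0.200, 0.264)

Proportion CI:
SE = √(p̂(1-p̂)/n) = √(0.232 · 0.768 / 1154) = 0.01243

z* = 2.576
Margin = z* · SE = 2.576 · 0.01243 = 0.0320

CI: 0.232 ± 0.0320 = (0.200, 0.264)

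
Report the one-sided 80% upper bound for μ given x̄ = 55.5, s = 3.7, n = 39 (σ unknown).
μ ≤ 56.00

Upper bound (one-sided):
t* = 0.851 (one-sided for 80%)
Upper bound = x̄ + t* · s/√n = 55.5 + 0.851 · 3.7/√39 = 56.00

We are 80% confident that μ ≤ 56.00.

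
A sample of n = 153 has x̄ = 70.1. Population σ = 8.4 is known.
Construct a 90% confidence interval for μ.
(68.98, 71.22)

z-interval (σ known):
z* = 1.645 for 90% confidence

Margin of error = z* · σ/√n = 1.645 · 8.4/√153 = 1.12

CI: (70.1 - 1.12, 70.1 + 1.12) = (68.98, 71.22)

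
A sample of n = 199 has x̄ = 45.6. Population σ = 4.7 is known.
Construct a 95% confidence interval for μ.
(44.95, 46.25)

z-interval (σ known):
z* = 1.960 for 95% confidence

Margin of error = z* · σ/√n = 1.960 · 4.7/√199 = 0.65

CI: (45.6 - 0.65, 45.6 + 0.65) = (44.95, 46.25)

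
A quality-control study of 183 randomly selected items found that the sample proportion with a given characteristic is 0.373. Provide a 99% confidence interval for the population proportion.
(0.281, 0.465)

Proportion CI:
SE = √(p̂(1-p̂)/n) = √(0.373 · 0.627 / 183) = 0.03575

z* = 2.576
Margin = z* · SE = 2.576 · 0.03575 = 0.0921

CI: 0.373 ± 0.0921 = (0.281, 0.465)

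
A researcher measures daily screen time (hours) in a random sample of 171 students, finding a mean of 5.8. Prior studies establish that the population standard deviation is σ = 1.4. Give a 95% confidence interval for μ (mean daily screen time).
(5.59, 6.01)

z-interval (σ known):
z* = 1.960 for 95% confidence

Margin of error = z* · σ/√n = 1.960 · 1.4/√171 = 0.21

CI: (5.8 - 0.21, 5.8 + 0.21) = (5.59, 6.01)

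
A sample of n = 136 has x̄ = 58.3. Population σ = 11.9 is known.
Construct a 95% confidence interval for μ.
(56.30, 60.30)

z-interval (σ known):
z* = 1.960 for 95% confidence

Margin of error = z* · σ/√n = 1.960 · 11.9/√136 = 2.00

CI: (58.3 - 2.00, 58.3 + 2.00) = (56.30, 60.30)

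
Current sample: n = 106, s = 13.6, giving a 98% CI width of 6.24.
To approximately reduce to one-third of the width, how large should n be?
n ≈ 954

CI width ∝ 1/√n
To reduce width by factor 3, need √n to grow by 3 → need 3² = 9 times as many samples.

Current: n = 106, width = 6.24
New: n = 954, width ≈ 2.05

Width reduced by factor of 6.24/2.05 = 3.04.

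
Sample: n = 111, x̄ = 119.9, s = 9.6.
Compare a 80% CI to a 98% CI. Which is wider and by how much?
98% CI is wider by 1.95

df = 110
80% CI: t* = 1.289, (118.73, 121.07), width = 2 · t* · s/√n = 2.35
98% CI: t* = 2.361, (117.75, 122.05), width = 2 · t* · s/√n = 4.30

The 98% CI is wider by 4.30 - 2.35 = 1.95.
Higher confidence requires a wider interval.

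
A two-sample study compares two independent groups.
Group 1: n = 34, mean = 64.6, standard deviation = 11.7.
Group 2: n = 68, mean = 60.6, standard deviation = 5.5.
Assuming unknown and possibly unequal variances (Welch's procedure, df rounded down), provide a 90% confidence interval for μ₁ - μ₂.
(0.44, 7.56)

Difference: x̄₁ - x̄₂ = 4.00
SE = √(s₁²/n₁ + s₂²/n₂) = √(11.7²/34 + 5.5²/68) = 2.1145
df = 40.45 → 40 (Welch–Satterthwaite, rounded down)
t* = 1.684

CI: 4.00 ± 1.684 · 2.1145 = 4.00 ± 3.56 = (0.44, 7.56)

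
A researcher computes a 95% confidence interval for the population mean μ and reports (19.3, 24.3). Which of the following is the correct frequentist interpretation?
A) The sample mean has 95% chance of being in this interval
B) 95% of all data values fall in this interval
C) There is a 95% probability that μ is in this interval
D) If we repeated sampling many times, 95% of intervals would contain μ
D

A) Wrong — x̄ is observed and sits in the interval by construction.
B) Wrong — a CI is about the parameter μ, not individual data values.
C) Wrong — μ is fixed; the randomness lives in the interval, not in μ.
D) Correct — this is the frequentist long-run coverage interpretation.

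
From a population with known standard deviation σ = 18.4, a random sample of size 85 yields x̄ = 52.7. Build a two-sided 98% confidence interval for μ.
(48.06, 57.34)

z-interval (σ known):
z* = 2.326 for 98% confidence

Margin of error = z* · σ/√n = 2.326 · 18.4/√85 = 4.64

CI: (52.7 - 4.64, 52.7 + 4.64) = (48.06, 57.34)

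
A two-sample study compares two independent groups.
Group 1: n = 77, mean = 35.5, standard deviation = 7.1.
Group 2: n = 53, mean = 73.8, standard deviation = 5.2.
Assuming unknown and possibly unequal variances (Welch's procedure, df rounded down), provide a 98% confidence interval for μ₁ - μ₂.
(-40.84, -35.76)

Difference: x̄₁ - x̄₂ = -38.30
SE = √(s₁²/n₁ + s₂²/n₂) = √(7.1²/77 + 5.2²/53) = 1.0793
df = 127.47 → 127 (Welch–Satterthwaite, rounded down)
t* = 2.356

CI: -38.30 ± 2.356 · 1.0793 = -38.30 ± 2.54 = (-40.84, -35.76)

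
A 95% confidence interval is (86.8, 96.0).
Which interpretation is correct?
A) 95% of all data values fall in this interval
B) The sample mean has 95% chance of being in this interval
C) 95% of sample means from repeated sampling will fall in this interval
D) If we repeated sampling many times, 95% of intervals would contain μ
D

A) Wrong — a CI is about the parameter μ, not individual data values.
B) Wrong — x̄ is observed and sits in the interval by construction.
C) Wrong — coverage applies to intervals containing μ, not to future x̄ values.
D) Correct — this is the frequentist long-run coverage interpretation.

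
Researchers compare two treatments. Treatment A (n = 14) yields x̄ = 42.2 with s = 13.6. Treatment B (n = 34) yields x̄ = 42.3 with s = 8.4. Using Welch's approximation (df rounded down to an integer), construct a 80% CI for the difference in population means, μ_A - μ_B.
(-5.31, 5.11)

Difference: x̄₁ - x̄₂ = -0.10
SE = √(s₁²/n₁ + s₂²/n₂) = √(13.6²/14 + 8.4²/34) = 3.9098
df = 17.24 → 17 (Welch–Satterthwaite, rounded down)
t* = 1.333

CI: -0.10 ± 1.333 · 3.9098 = -0.10 ± 5.21 = (-5.31, 5.11)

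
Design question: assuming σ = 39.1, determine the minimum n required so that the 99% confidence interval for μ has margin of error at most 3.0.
n ≥ 1128

For margin E ≤ 3.0:
n ≥ (z* · σ / E)²
n ≥ (2.576 · 39.1 / 3.0)²
n ≥ 1127.20

Minimum n = 1128 (rounding up)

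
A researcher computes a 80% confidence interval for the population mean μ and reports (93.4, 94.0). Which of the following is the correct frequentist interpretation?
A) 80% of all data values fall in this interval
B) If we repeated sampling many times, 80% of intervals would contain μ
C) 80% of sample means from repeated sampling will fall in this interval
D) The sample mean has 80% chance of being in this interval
B

A) Wrong — a CI is about the parameter μ, not individual data values.
B) Correct — this is the frequentist long-run coverage interpretation.
C) Wrong — coverage applies to intervals containing μ, not to future x̄ values.
D) Wrong — x̄ is observed and sits in the interval by construction.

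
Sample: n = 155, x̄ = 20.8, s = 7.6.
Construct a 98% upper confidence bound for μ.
μ ≤ 22.06

Upper bound (one-sided):
t* = 2.071 (one-sided for 98%)
Upper bound = x̄ + t* · s/√n = 20.8 + 2.071 · 7.6/√155 = 22.06

We are 98% confident that μ ≤ 22.06.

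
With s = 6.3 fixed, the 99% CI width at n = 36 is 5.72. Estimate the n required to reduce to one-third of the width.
n ≈ 324

CI width ∝ 1/√n
To reduce width by factor 3, need √n to grow by 3 → need 3² = 9 times as many samples.

Current: n = 36, width = 5.72
New: n = 324, width ≈ 1.81

Width reduced by factor of 5.72/1.81 = 3.16.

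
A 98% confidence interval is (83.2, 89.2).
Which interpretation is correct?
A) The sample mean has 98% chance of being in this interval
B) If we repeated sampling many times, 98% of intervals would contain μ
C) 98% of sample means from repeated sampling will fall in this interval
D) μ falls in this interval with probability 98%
B

A) Wrong — x̄ is observed and sits in the interval by construction.
B) Correct — this is the frequentist long-run coverage interpretation.
C) Wrong — coverage applies to intervals containing μ, not to future x̄ values.
D) Wrong — μ is fixed; the randomness lives in the interval, not in μ.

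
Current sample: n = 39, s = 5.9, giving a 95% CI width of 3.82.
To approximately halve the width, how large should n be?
n ≈ 156

CI width ∝ 1/√n
To reduce width by factor 2, need √n to grow by 2 → need 2² = 4 times as many samples.

Current: n = 39, width = 3.82
New: n = 156, width ≈ 1.87

Width reduced by factor of 3.82/1.87 = 2.04.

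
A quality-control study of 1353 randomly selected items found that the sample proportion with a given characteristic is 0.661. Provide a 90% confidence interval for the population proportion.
(0.640, 0.682)

Proportion CI:
SE = √(p̂(1-p̂)/n) = √(0.661 · 0.339 / 1353) = 0.01287

z* = 1.645
Margin = z* · SE = 1.645 · 0.01287 = 0.0212

CI: 0.661 ± 0.0212 = (0.640, 0.682)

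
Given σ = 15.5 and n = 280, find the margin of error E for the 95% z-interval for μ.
Margin of error = 1.82

Margin of error = z* · σ/√n
= 1.960 · 15.5/√280
= 1.960 · 15.5/16.7332
= 1.82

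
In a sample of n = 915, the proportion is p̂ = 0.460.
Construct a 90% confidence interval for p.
(0.433, 0.487)

Proportion CI:
SE = √(p̂(1-p̂)/n) = √(0.460 · 0.540 / 915) = 0.01648

z* = 1.645
Margin = z* · SE = 1.645 · 0.01648 = 0.0271

CI: 0.460 ± 0.0271 = (0.433, 0.487)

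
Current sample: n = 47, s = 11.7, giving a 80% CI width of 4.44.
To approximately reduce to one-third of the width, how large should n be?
n ≈ 423

CI width ∝ 1/√n
To reduce width by factor 3, need √n to grow by 3 → need 3² = 9 times as many samples.

Current: n = 47, width = 4.44
New: n = 423, width ≈ 1.46

Width reduced by factor of 4.44/1.46 = 3.04.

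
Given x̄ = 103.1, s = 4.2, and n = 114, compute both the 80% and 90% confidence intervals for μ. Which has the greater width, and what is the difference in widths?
90% CI is wider by 0.29

df = 113
80% CI: t* = 1.289, (102.59, 103.61), width = 2 · t* · s/√n = 1.01
90% CI: t* = 1.658, (102.45, 103.75), width = 2 · t* · s/√n = 1.30

The 90% CI is wider by 1.30 - 1.01 = 0.29.
Higher confidence requires a wider interval.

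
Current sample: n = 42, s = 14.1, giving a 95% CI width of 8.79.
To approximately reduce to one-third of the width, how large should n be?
n ≈ 378

CI width ∝ 1/√n
To reduce width by factor 3, need √n to grow by 3 → need 3² = 9 times as many samples.

Current: n = 42, width = 8.79
New: n = 378, width ≈ 2.85

Width reduced by factor of 8.79/2.85 = 3.08.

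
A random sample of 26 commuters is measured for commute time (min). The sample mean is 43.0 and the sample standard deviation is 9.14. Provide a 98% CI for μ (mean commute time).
(38.55, 47.45)

t-interval (σ unknown):
df = n - 1 = 25
t* = 2.485 for 98% confidence

Margin of error = t* · s/√n = 2.485 · 9.14/√26 = 4.45

CI: (38.55, 47.45)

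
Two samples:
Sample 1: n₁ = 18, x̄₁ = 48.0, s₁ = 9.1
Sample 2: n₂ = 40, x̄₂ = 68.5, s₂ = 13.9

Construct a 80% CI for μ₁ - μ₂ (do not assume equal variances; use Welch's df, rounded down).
(-24.49, -16.51)

Difference: x̄₁ - x̄₂ = -20.50
SE = √(s₁²/n₁ + s₂²/n₂) = √(9.1²/18 + 13.9²/40) = 3.0710
df = 48.25 → 48 (Welch–Satterthwaite, rounded down)
t* = 1.299

CI: -20.50 ± 1.299 · 3.0710 = -20.50 ± 3.99 = (-24.49, -16.51)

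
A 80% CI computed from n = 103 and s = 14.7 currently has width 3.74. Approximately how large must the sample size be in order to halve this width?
n ≈ 412

CI width ∝ 1/√n
To reduce width by factor 2, need √n to grow by 2 → need 2² = 4 times as many samples.

Current: n = 103, width = 3.74
New: n = 412, width ≈ 1.86

Width reduced by factor of 3.74/1.86 = 2.01.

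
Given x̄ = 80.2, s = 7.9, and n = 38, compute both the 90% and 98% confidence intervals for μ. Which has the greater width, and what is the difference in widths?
98% CI is wider by 1.91

df = 37
90% CI: t* = 1.687, (78.04, 82.36), width = 2 · t* · s/√n = 4.32
98% CI: t* = 2.431, (77.08, 83.32), width = 2 · t* · s/√n = 6.23

The 98% CI is wider by 6.23 - 4.32 = 1.91.
Higher confidence requires a wider interval.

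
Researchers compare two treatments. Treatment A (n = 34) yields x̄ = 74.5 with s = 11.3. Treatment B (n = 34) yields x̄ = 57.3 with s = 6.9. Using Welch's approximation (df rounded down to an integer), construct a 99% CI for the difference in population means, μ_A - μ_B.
(11.14, 23.26)

Difference: x̄₁ - x̄₂ = 17.20
SE = √(s₁²/n₁ + s₂²/n₂) = √(11.3²/34 + 6.9²/34) = 2.2707
df = 54.60 → 54 (Welch–Satterthwaite, rounded down)
t* = 2.670

CI: 17.20 ± 2.670 · 2.2707 = 17.20 ± 6.06 = (11.14, 23.26)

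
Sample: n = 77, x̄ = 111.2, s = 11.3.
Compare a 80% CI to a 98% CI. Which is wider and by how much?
98% CI is wider by 2.79

df = 76
80% CI: t* = 1.293, (109.53, 112.87), width = 2 · t* · s/√n = 3.33
98% CI: t* = 2.376, (108.14, 114.26), width = 2 · t* · s/√n = 6.12

The 98% CI is wider by 6.12 - 3.33 = 2.79.
Higher confidence requires a wider interval.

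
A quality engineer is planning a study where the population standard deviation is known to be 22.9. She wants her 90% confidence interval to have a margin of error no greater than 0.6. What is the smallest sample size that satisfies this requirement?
n ≥ 3942

For margin E ≤ 0.6:
n ≥ (z* · σ / E)²
n ≥ (1.645 · 22.9 / 0.6)²
n ≥ 3941.85

Minimum n = 3942 (rounding up)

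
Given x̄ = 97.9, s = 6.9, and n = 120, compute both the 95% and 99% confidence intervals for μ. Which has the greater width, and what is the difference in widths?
99% CI is wider by 0.81

df = 119
95% CI: t* = 1.980, (96.65, 99.15), width = 2 · t* · s/√n = 2.49
99% CI: t* = 2.618, (96.25, 99.55), width = 2 · t* · s/√n = 3.30

The 99% CI is wider by 3.30 - 2.49 = 0.81.
Higher confidence requires a wider interval.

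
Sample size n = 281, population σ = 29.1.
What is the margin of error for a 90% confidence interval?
Margin of error = 2.86

Margin of error = z* · σ/√n
= 1.645 · 29.1/√281
= 1.645 · 29.1/16.7631
= 2.86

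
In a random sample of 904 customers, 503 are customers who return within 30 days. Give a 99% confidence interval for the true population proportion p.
(0.514, 0.599)

Proportion CI:
p̂ = 503/904 = 0.55642
SE = √(p̂(1-p̂)/n) = √(0.55642 · 0.44358 / 904) = 0.01652

z* = 2.576
Margin = z* · SE = 2.576 · 0.01652 = 0.0426

CI: 0.55642 ± 0.0426 = (0.514, 0.599)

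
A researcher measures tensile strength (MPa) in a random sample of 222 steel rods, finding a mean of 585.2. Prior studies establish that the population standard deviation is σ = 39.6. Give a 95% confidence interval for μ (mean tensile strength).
(579.99, 590.41)

z-interval (σ known):
z* = 1.960 for 95% confidence

Margin of error = z* · σ/√n = 1.960 · 39.6/√222 = 5.21

CI: (585.2 - 5.21, 585.2 + 5.21) = (579.99, 590.41)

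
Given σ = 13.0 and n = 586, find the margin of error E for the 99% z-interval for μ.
Margin of error = 1.38

Margin of error = z* · σ/√n
= 2.576 · 13.0/√586
= 2.576 · 13.0/24.2074
= 1.38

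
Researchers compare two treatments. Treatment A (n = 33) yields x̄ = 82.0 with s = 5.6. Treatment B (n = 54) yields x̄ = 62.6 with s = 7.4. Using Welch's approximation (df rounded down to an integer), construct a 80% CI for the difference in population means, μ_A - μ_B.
(17.59, 21.21)

Difference: x̄₁ - x̄₂ = 19.40
SE = √(s₁²/n₁ + s₂²/n₂) = √(5.6²/33 + 7.4²/54) = 1.4016
df = 81.03 → 81 (Welch–Satterthwaite, rounded down)
t* = 1.292

CI: 19.40 ± 1.292 · 1.4016 = 19.40 ± 1.81 = (17.59, 21.21)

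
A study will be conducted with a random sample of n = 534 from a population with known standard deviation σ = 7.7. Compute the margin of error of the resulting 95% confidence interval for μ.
Margin of error = 0.65

Margin of error = z* · σ/√n
= 1.960 · 7.7/√534
= 1.960 · 7.7/23.1084
= 0.65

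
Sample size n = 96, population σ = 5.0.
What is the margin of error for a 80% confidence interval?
Margin of error = 0.65

Margin of error = z* · σ/√n
= 1.282 · 5.0/√96
= 1.282 · 5.0/9.7980
= 0.65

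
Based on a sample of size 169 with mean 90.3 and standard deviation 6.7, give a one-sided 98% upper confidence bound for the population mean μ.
μ ≤ 91.37

Upper bound (one-sided):
t* = 2.070 (one-sided for 98%)
Upper bound = x̄ + t* · s/√n = 90.3 + 2.070 · 6.7/√169 = 91.37

We are 98% confident that μ ≤ 91.37.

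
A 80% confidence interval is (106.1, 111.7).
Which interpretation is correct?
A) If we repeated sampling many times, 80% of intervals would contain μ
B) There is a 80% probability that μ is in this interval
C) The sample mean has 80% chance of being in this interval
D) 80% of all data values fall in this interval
A

A) Correct — this is the frequentist long-run coverage interpretation.
B) Wrong — μ is fixed; the randomness lives in the interval, not in μ.
C) Wrong — x̄ is observed and sits in the interval by construction.
D) Wrong — a CI is about the parameter μ, not individual data values.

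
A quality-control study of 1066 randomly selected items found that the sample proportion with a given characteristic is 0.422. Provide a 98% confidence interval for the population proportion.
(0.387, 0.457)

Proportion CI:
SE = √(p̂(1-p̂)/n) = √(0.422 · 0.578 / 1066) = 0.01513

z* = 2.326
Margin = z* · SE = 2.326 · 0.01513 = 0.0352

CI: 0.422 ± 0.0352 = (0.387, 0.457)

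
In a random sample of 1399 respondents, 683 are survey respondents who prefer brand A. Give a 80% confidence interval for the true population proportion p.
(0.471, 0.505)

Proportion CI:
p̂ = 683/1399 = 0.48821
SE = √(p̂(1-p̂)/n) = √(0.48821 · 0.51179 / 1399) = 0.01336

z* = 1.282
Margin = z* · SE = 1.282 · 0.01336 = 0.0171

CI: 0.48821 ± 0.0171 = (0.471, 0.505)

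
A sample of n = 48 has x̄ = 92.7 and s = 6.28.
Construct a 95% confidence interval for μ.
(90.88, 94.52)

t-interval (σ unknown):
df = n - 1 = 47
t* = 2.012 for 95% confidence

Margin of error = t* · s/√n = 2.012 · 6.28/√48 = 1.82

CI: (90.88, 94.52)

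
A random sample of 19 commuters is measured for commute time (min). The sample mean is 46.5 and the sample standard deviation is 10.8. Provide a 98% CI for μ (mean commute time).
(40.18, 52.82)

t-interval (σ unknown):
df = n - 1 = 18
t* = 2.552 for 98% confidence

Margin of error = t* · s/√n = 2.552 · 10.8/√19 = 6.32

CI: (40.18, 52.82)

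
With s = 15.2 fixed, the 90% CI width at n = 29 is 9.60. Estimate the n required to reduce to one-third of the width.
n ≈ 261

CI width ∝ 1/√n
To reduce width by factor 3, need √n to grow by 3 → need 3² = 9 times as many samples.

Current: n = 29, width = 9.60
New: n = 261, width ≈ 3.11

Width reduced by factor of 9.60/3.11 = 3.09.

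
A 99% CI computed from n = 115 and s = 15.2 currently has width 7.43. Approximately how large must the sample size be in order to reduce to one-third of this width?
n ≈ 1035

CI width ∝ 1/√n
To reduce width by factor 3, need √n to grow by 3 → need 3² = 9 times as many samples.

Current: n = 115, width = 7.43
New: n = 1035, width ≈ 2.44

Width reduced by factor of 7.43/2.44 = 3.05.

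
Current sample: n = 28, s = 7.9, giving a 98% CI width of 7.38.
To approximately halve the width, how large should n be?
n ≈ 112

CI width ∝ 1/√n
To reduce width by factor 2, need √n to grow by 2 → need 2² = 4 times as many samples.

Current: n = 28, width = 7.38
New: n = 112, width ≈ 3.52

Width reduced by factor of 7.38/3.52 = 2.10.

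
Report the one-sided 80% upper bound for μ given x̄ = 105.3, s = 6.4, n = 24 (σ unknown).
μ ≤ 106.42

Upper bound (one-sided):
t* = 0.858 (one-sided for 80%)
Upper bound = x̄ + t* · s/√n = 105.3 + 0.858 · 6.4/√24 = 106.42

We are 80% confident that μ ≤ 106.42.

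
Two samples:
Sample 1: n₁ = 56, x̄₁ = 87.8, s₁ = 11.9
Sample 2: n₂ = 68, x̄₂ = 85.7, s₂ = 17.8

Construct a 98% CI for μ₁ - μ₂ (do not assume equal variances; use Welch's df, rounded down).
(-4.22, 8.42)

Difference: x̄₁ - x̄₂ = 2.10
SE = √(s₁²/n₁ + s₂²/n₂) = √(11.9²/56 + 17.8²/68) = 2.6811
df = 117.35 → 117 (Welch–Satterthwaite, rounded down)
t* = 2.359

CI: 2.10 ± 2.359 · 2.6811 = 2.10 ± 6.32 = (-4.22, 8.42)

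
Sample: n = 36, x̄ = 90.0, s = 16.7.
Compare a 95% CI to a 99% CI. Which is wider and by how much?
99% CI is wider by 3.86

df = 35
95% CI: t* = 2.030, (84.35, 95.65), width = 2 · t* · s/√n = 11.30
99% CI: t* = 2.724, (82.42, 97.58), width = 2 · t* · s/√n = 15.16

The 99% CI is wider by 15.16 - 11.30 = 3.86.
Higher confidence requires a wider interval.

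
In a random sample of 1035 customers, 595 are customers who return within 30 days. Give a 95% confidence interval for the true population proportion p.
(0.545, 0.605)

Proportion CI:
p̂ = 595/1035 = 0.57488
SE = √(p̂(1-p̂)/n) = √(0.57488 · 0.42512 / 1035) = 0.01537

z* = 1.960
Margin = z* · SE = 1.960 · 0.01537 = 0.0301

CI: 0.57488 ± 0.0301 = (0.545, 0.605)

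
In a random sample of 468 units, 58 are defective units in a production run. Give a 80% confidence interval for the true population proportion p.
(0.104, 0.143)

Proportion CI:
p̂ = 58/468 = 0.12393
SE = √(p̂(1-p̂)/n) = √(0.12393 · 0.87607 / 468) = 0.01523

z* = 1.282
Margin = z* · SE = 1.282 · 0.01523 = 0.0195

CI: 0.12393 ± 0.0195 = (0.104, 0.143)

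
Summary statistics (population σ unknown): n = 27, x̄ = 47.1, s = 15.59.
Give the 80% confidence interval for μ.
(43.15, 51.05)

t-interval (σ unknown):
df = n - 1 = 26
t* = 1.315 for 80% confidence

Margin of error = t* · s/√n = 1.315 · 15.59/√27 = 3.95

CI: (43.15, 51.05)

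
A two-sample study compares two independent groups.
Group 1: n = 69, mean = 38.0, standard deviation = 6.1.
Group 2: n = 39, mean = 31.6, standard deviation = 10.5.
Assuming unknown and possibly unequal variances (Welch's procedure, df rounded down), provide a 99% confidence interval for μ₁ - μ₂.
(1.49, 11.31)

Difference: x̄₁ - x̄₂ = 6.40
SE = √(s₁²/n₁ + s₂²/n₂) = √(6.1²/69 + 10.5²/39) = 1.8347
df = 52.81 → 52 (Welch–Satterthwaite, rounded down)
t* = 2.674

CI: 6.40 ± 2.674 · 1.8347 = 6.40 ± 4.91 = (1.49, 11.31)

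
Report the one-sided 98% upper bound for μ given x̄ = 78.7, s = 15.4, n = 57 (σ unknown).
μ ≤ 82.99

Upper bound (one-sided):
t* = 2.103 (one-sided for 98%)
Upper bound = x̄ + t* · s/√n = 78.7 + 2.103 · 15.4/√57 = 82.99

We are 98% confident that μ ≤ 82.99.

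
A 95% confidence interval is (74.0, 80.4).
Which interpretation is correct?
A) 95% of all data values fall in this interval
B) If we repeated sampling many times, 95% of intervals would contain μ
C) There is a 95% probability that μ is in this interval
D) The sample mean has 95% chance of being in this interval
B

A) Wrong — a CI is about the parameter μ, not individual data values.
B) Correct — this is the frequentist long-run coverage interpretation.
C) Wrong — μ is fixed; the randomness lives in the interval, not in μ.
D) Wrong — x̄ is observed and sits in the interval by construction.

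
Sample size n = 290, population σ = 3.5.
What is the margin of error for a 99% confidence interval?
Margin of error = 0.53

Margin of error = z* · σ/√n
= 2.576 · 3.5/√290
= 2.576 · 3.5/17.0294
= 0.53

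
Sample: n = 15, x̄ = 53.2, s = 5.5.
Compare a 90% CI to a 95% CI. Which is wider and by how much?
95% CI is wider by 1.09

df = 14
90% CI: t* = 1.761, (50.70, 55.70), width = 2 · t* · s/√n = 5.00
95% CI: t* = 2.145, (50.15, 56.25), width = 2 · t* · s/√n = 6.09

The 95% CI is wider by 6.09 - 5.00 = 1.09.
Higher confidence requires a wider interval.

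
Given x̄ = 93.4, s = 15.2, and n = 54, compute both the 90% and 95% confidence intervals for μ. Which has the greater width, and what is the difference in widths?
95% CI is wider by 1.37

df = 53
90% CI: t* = 1.674, (89.94, 96.86), width = 2 · t* · s/√n = 6.93
95% CI: t* = 2.006, (89.25, 97.55), width = 2 · t* · s/√n = 8.30

The 95% CI is wider by 8.30 - 6.93 = 1.37.
Higher confidence requires a wider interval.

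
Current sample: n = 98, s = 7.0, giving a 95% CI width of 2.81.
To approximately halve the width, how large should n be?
n ≈ 392

CI width ∝ 1/√n
To reduce width by factor 2, need √n to grow by 2 → need 2² = 4 times as many samples.

Current: n = 98, width = 2.81
New: n = 392, width ≈ 1.39

Width reduced by factor of 2.81/1.39 = 2.02.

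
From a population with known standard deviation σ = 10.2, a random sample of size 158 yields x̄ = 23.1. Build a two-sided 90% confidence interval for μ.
(21.77, 24.43)

z-interval (σ known):
z* = 1.645 for 90% confidence

Margin of error = z* · σ/√n = 1.645 · 10.2/√158 = 1.33

CI: (23.1 - 1.33, 23.1 + 1.33) = (21.77, 24.43)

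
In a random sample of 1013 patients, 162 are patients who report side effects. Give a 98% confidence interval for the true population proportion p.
(0.133, 0.187)

Proportion CI:
p̂ = 162/1013 = 0.15992
SE = √(p̂(1-p̂)/n) = √(0.15992 · 0.84008 / 1013) = 0.01152

z* = 2.326
Margin = z* · SE = 2.326 · 0.01152 = 0.0268

CI: 0.15992 ± 0.0268 = (0.133, 0.187)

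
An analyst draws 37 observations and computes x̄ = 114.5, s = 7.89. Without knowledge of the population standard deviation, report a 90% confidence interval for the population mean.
(112.31, 116.69)

t-interval (σ unknown):
df = n - 1 = 36
t* = 1.688 for 90% confidence

Margin of error = t* · s/√n = 1.688 · 7.89/√37 = 2.19

CI: (112.31, 116.69)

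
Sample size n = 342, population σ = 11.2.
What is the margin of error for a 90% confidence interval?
Margin of error = 1.00

Margin of error = z* · σ/√n
= 1.645 · 11.2/√342
= 1.645 · 11.2/18.4932
= 1.00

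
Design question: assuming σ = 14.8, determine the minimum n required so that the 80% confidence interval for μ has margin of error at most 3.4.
n ≥ 32

For margin E ≤ 3.4:
n ≥ (z* · σ / E)²
n ≥ (1.282 · 14.8 / 3.4)²
n ≥ 31.14

Minimum n = 32 (rounding up)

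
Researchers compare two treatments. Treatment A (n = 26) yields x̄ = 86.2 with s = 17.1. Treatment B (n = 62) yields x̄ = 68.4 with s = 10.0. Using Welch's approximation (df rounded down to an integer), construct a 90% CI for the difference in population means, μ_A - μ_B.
(11.73, 23.87)

Difference: x̄₁ - x̄₂ = 17.80
SE = √(s₁²/n₁ + s₂²/n₂) = √(17.1²/26 + 10.0²/62) = 3.5860
df = 32.41 → 32 (Welch–Satterthwaite, rounded down)
t* = 1.694

CI: 17.80 ± 1.694 · 3.5860 = 17.80 ± 6.07 = (11.73, 23.87)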